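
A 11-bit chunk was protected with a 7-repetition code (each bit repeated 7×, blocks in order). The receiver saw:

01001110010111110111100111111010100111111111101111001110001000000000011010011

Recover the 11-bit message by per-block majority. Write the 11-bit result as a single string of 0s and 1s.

11110111001

Block 1 (0100111): 4 ones → 1
Block 2 (0010111): 4 ones → 1
Block 3 (1101111): 6 ones → 1
Block 4 (0011111): 5 ones → 1
Block 5 (1010100): 3 ones → 0
Block 6 (1111111): 7 ones → 1
Block 7 (1110111): 6 ones → 1
Block 8 (1001110): 4 ones → 1
Block 9 (0010000): 1 one → 0
Block 10 (0000001): 1 one → 0
Block 11 (1010011): 4 ones → 1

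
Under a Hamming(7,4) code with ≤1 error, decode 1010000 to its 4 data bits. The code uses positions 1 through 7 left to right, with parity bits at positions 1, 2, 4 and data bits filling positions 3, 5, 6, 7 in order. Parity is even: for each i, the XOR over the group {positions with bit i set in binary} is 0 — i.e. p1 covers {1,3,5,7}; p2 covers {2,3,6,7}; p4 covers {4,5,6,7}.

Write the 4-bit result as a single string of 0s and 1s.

s1 (pos 1,3,5,7): 1⊕1⊕0⊕0 = 0
s2 (pos 2,3,6,7): 0⊕1⊕0⊕0 = 1
s4 (pos 4,5,6,7): 0⊕0⊕0⊕0 = 0
Syndrome s4…s1 = 010 → error at position 2.
Flip position 2: 1010000 → 1110000
Read data bits from positions 3,5,6,7: 1000

1000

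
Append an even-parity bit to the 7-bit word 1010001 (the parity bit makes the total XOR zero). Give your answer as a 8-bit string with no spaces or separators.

10100011

XOR of the 7 data bits: 1⊕0⊕1⊕0⊕0⊕0⊕1 = 1
Parity bit = 1 (so all 8 bits XOR to 0).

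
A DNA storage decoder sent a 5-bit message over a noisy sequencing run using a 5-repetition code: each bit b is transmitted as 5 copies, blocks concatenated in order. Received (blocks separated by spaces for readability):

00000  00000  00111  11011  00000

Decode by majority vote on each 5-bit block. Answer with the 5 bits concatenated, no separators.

Block 1 (00000): 0 ones → 0
Block 2 (00000): 0 ones → 0
Block 3 (00111): 3 ones → 1
Block 4 (11011): 4 ones → 1
Block 5 (00000): 0 ones → 0

00110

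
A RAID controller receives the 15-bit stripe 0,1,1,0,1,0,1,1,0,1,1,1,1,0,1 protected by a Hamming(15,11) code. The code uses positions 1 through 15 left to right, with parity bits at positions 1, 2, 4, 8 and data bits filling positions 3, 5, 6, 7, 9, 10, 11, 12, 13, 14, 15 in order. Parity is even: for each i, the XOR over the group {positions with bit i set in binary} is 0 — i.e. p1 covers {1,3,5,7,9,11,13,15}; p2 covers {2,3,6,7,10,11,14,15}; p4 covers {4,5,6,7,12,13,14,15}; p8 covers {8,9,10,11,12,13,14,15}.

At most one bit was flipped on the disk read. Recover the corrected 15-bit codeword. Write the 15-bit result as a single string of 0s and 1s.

011110110111101

s1 (pos 1,3,5,7,9,11,13,15): 0⊕1⊕1⊕1⊕0⊕1⊕1⊕1 = 0
s2 (pos 2,3,6,7,10,11,14,15): 1⊕1⊕0⊕1⊕1⊕1⊕0⊕1 = 0
s4 (pos 4,5,6,7,12,13,14,15): 0⊕1⊕0⊕1⊕1⊕1⊕0⊕1 = 1
s8 (pos 8,9,10,11,12,13,14,15): 1⊕0⊕1⊕1⊕1⊕1⊕0⊕1 = 0
Syndrome s8…s1 = 0100 → error at position 4.
Flip position 4: 011010110111101 → 011110110111101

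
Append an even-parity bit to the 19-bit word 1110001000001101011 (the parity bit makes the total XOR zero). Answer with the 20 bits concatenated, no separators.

XOR of the 19 data bits: 1⊕1⊕1⊕0⊕0⊕0⊕1⊕0⊕0⊕0⊕0⊕0⊕1⊕1⊕0⊕1⊕0⊕1⊕1 = 1
Parity bit = 1 (so all 20 bits XOR to 0).

11100010000011010111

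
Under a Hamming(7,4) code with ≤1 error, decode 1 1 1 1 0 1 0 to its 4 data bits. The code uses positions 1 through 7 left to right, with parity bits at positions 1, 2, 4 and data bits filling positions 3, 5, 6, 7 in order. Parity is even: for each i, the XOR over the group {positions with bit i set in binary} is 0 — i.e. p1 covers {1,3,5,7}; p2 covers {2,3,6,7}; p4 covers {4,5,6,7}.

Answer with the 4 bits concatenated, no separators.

1010

s1 (pos 1,3,5,7): 1⊕1⊕0⊕0 = 0
s2 (pos 2,3,6,7): 1⊕1⊕1⊕0 = 1
s4 (pos 4,5,6,7): 1⊕0⊕1⊕0 = 0
Syndrome s4…s1 = 010 → error at position 2.
Flip position 2: 1111010 → 1011010
Read data bits from positions 3,5,6,7: 1010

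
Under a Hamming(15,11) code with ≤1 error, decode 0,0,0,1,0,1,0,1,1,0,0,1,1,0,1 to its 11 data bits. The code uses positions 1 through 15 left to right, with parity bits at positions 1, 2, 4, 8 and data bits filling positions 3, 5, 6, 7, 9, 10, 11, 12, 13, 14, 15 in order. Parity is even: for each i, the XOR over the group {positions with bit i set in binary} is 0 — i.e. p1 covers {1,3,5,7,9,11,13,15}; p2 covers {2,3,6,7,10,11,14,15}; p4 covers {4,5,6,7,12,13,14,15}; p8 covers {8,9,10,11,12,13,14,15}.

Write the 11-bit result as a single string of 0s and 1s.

s1 (pos 1,3,5,7,9,11,13,15): 0⊕0⊕0⊕0⊕1⊕0⊕1⊕1 = 1
s2 (pos 2,3,6,7,10,11,14,15): 0⊕0⊕1⊕0⊕0⊕0⊕0⊕1 = 0
s4 (pos 4,5,6,7,12,13,14,15): 1⊕0⊕1⊕0⊕1⊕1⊕0⊕1 = 1
s8 (pos 8,9,10,11,12,13,14,15): 1⊕1⊕0⊕0⊕1⊕1⊕0⊕1 = 1
Syndrome s8…s1 = 1101 → error at position 13.
Flip position 13: 000101011001101 → 000101011001001
Read data bits from positions 3,5,6,7,9,10,11,12,13,14,15: 00101001001

00101001001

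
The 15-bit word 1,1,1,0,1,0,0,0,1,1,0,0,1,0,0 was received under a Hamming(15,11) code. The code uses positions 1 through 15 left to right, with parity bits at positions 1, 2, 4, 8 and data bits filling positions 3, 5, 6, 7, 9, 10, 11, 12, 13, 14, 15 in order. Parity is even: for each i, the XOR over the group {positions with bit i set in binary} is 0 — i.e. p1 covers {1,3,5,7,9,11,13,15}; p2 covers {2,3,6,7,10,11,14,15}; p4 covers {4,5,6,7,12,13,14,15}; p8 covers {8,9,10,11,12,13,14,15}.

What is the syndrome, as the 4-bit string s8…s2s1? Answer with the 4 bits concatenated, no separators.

s1 (pos 1,3,5,7,9,11,13,15): 1⊕1⊕1⊕0⊕1⊕0⊕1⊕0 = 1
s2 (pos 2,3,6,7,10,11,14,15): 1⊕1⊕0⊕0⊕1⊕0⊕0⊕0 = 1
s4 (pos 4,5,6,7,12,13,14,15): 0⊕1⊕0⊕0⊕0⊕1⊕0⊕0 = 0
s8 (pos 8,9,10,11,12,13,14,15): 0⊕1⊕1⊕0⊕0⊕1⊕0⊕0 = 1
Syndrome s8…s1 = 1011 → error at position 11.

1011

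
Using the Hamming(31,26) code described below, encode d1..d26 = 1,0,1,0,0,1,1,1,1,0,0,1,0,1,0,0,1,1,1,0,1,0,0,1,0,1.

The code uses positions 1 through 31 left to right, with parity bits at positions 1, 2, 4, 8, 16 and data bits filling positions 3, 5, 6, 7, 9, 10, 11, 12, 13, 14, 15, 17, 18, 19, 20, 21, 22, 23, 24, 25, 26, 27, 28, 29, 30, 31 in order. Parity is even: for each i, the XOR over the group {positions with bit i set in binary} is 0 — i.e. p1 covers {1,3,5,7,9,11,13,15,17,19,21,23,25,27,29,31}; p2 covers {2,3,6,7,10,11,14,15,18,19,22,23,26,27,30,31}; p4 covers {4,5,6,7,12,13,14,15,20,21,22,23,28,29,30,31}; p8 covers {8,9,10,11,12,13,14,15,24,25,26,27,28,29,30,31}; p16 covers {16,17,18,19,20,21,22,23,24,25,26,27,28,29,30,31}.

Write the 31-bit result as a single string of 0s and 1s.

Place data at non-parity positions: p1 p2 1 p4 0 1 0 p8 0 1 1 1 1 0 0 p16 1 0 1 0 0 1 1 1 0 1 0 0 1 0 1
p1 (pos 1,3,5,7,9,11,13,15,17,19,21,23,25,27,29,31): XOR of data positions = 1⊕0⊕0⊕0⊕1⊕1⊕0⊕1⊕1⊕0⊕1⊕0⊕0⊕1⊕1 = 0
p2 (pos 2,3,6,7,10,11,14,15,18,19,22,23,26,27,30,31): XOR of data positions = 1⊕1⊕0⊕1⊕1⊕0⊕0⊕0⊕1⊕1⊕1⊕1⊕0⊕0⊕1 = 1
p4 (pos 4,5,6,7,12,13,14,15,20,21,22,23,28,29,30,31): XOR of data positions = 0⊕1⊕0⊕1⊕1⊕0⊕0⊕0⊕0⊕1⊕1⊕0⊕1⊕0⊕1 = 1
p8 (pos 8,9,10,11,12,13,14,15,24,25,26,27,28,29,30,31): XOR of data positions = 0⊕1⊕1⊕1⊕1⊕0⊕0⊕1⊕0⊕1⊕0⊕0⊕1⊕0⊕1 = 0
p16 (pos 16,17,18,19,20,21,22,23,24,25,26,27,28,29,30,31): XOR of data positions = 1⊕0⊕1⊕0⊕0⊕1⊕1⊕1⊕0⊕1⊕0⊕0⊕1⊕0⊕1 = 0
Codeword: 0111010001111000101001110100101

0111010001111000101001110100101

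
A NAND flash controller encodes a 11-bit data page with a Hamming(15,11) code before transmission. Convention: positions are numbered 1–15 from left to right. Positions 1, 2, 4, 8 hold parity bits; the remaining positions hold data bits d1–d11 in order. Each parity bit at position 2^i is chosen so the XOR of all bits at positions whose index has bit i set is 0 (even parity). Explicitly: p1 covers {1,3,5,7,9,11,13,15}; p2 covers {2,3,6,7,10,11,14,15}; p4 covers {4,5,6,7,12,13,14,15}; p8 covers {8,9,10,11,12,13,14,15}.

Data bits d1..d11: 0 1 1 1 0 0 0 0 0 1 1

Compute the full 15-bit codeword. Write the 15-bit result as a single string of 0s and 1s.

100111100000011

Place data at non-parity positions: p1 p2 0 p4 1 1 1 p8 0 0 0 0 0 1 1
p1 (pos 1,3,5,7,9,11,13,15): XOR of data positions = 0⊕1⊕1⊕0⊕0⊕0⊕1 = 1
p2 (pos 2,3,6,7,10,11,14,15): XOR of data positions = 0⊕1⊕1⊕0⊕0⊕1⊕1 = 0
p4 (pos 4,5,6,7,12,13,14,15): XOR of data positions = 1⊕1⊕1⊕0⊕0⊕1⊕1 = 1
p8 (pos 8,9,10,11,12,13,14,15): XOR of data positions = 0⊕0⊕0⊕0⊕0⊕1⊕1 = 0
Codeword: 100111100000011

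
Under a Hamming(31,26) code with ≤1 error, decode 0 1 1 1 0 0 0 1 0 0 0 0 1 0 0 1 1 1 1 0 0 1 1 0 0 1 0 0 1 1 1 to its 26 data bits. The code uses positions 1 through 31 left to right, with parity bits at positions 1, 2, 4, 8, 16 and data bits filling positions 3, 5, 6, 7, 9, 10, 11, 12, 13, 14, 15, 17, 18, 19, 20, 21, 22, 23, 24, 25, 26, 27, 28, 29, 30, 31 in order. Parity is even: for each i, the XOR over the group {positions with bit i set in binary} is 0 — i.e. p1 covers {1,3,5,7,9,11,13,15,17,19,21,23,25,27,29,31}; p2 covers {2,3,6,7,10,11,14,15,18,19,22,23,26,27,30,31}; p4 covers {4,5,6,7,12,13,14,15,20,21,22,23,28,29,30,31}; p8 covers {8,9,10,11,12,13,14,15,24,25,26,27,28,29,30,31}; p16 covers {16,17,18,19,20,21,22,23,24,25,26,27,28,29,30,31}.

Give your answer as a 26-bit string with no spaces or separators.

10010000100111001100100111

s1 (pos 1,3,5,7,9,11,13,15,17,19,21,23,25,27,29,31): 0⊕1⊕0⊕0⊕0⊕0⊕1⊕0⊕1⊕1⊕0⊕1⊕0⊕0⊕1⊕1 = 1
s2 (pos 2,3,6,7,10,11,14,15,18,19,22,23,26,27,30,31): 1⊕1⊕0⊕0⊕0⊕0⊕0⊕0⊕1⊕1⊕1⊕1⊕1⊕0⊕1⊕1 = 1
s4 (pos 4,5,6,7,12,13,14,15,20,21,22,23,28,29,30,31): 1⊕0⊕0⊕0⊕0⊕1⊕0⊕0⊕0⊕0⊕1⊕1⊕0⊕1⊕1⊕1 = 1
s8 (pos 8,9,10,11,12,13,14,15,24,25,26,27,28,29,30,31): 1⊕0⊕0⊕0⊕0⊕1⊕0⊕0⊕0⊕0⊕1⊕0⊕0⊕1⊕1⊕1 = 0
s16 (pos 16,17,18,19,20,21,22,23,24,25,26,27,28,29,30,31): 1⊕1⊕1⊕1⊕0⊕0⊕1⊕1⊕0⊕0⊕1⊕0⊕0⊕1⊕1⊕1 = 0
Syndrome s16…s1 = 00111 → error at position 7.
Flip position 7: 0111000100001001111001100100111 → 0111001100001001111001100100111
Read data bits from positions 3,5,6,7,9,10,11,12,13,14,15,17,18,19,20,21,22,23,24,25,26,27,28,29,30,31: 10010000100111001100100111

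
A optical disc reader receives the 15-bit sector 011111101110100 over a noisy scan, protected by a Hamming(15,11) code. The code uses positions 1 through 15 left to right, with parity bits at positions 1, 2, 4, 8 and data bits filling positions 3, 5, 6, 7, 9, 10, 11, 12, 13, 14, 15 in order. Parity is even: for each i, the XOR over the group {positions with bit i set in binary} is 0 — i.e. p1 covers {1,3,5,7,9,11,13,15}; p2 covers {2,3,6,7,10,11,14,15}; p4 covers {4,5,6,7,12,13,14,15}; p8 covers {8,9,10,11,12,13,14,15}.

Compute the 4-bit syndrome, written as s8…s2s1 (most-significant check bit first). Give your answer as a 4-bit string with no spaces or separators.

s1 (pos 1,3,5,7,9,11,13,15): 0⊕1⊕1⊕1⊕1⊕1⊕1⊕0 = 0
s2 (pos 2,3,6,7,10,11,14,15): 1⊕1⊕1⊕1⊕1⊕1⊕0⊕0 = 0
s4 (pos 4,5,6,7,12,13,14,15): 1⊕1⊕1⊕1⊕0⊕1⊕0⊕0 = 1
s8 (pos 8,9,10,11,12,13,14,15): 0⊕1⊕1⊕1⊕0⊕1⊕0⊕0 = 0
Syndrome s8…s1 = 0100 → error at position 4.

0100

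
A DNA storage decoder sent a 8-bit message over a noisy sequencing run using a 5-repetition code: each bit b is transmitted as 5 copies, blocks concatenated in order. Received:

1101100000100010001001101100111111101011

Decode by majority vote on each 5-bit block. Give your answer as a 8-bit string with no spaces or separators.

Block 1 (11011): 4 ones → 1
Block 2 (00000): 0 ones → 0
Block 3 (10001): 2 ones → 0
Block 4 (00010): 1 one → 0
Block 5 (01101): 3 ones → 1
Block 6 (10011): 3 ones → 1
Block 7 (11111): 5 ones → 1
Block 8 (01011): 3 ones → 1

10001111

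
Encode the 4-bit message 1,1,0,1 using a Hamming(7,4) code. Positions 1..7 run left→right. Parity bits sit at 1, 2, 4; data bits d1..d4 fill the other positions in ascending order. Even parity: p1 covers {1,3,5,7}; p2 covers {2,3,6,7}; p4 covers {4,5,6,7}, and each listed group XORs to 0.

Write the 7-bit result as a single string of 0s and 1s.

Place data at non-parity positions: p1 p2 1 p4 1 0 1
p1 (pos 1,3,5,7): XOR of data positions = 1⊕1⊕1 = 1
p2 (pos 2,3,6,7): XOR of data positions = 1⊕0⊕1 = 0
p4 (pos 4,5,6,7): XOR of data positions = 1⊕0⊕1 = 0
Codeword: 1010101

1010101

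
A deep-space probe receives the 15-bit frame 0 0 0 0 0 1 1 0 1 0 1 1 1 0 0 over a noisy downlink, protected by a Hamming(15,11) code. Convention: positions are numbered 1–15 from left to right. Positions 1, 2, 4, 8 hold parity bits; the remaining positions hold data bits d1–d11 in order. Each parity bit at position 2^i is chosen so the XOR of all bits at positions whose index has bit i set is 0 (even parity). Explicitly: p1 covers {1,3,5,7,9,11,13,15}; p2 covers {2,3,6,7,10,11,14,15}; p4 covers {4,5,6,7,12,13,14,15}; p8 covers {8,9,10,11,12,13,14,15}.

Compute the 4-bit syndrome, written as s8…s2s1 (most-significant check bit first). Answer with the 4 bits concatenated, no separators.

s1 (pos 1,3,5,7,9,11,13,15): 0⊕0⊕0⊕1⊕1⊕1⊕1⊕0 = 0
s2 (pos 2,3,6,7,10,11,14,15): 0⊕0⊕1⊕1⊕0⊕1⊕0⊕0 = 1
s4 (pos 4,5,6,7,12,13,14,15): 0⊕0⊕1⊕1⊕1⊕1⊕0⊕0 = 0
s8 (pos 8,9,10,11,12,13,14,15): 0⊕1⊕0⊕1⊕1⊕1⊕0⊕0 = 0
Syndrome s8…s1 = 0010 → error at position 2.

0010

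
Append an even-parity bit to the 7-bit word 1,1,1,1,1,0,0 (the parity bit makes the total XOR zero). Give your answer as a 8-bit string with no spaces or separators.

11111001

XOR of the 7 data bits: 1⊕1⊕1⊕1⊕1⊕0⊕0 = 1
Parity bit = 1 (so all 8 bits XOR to 0).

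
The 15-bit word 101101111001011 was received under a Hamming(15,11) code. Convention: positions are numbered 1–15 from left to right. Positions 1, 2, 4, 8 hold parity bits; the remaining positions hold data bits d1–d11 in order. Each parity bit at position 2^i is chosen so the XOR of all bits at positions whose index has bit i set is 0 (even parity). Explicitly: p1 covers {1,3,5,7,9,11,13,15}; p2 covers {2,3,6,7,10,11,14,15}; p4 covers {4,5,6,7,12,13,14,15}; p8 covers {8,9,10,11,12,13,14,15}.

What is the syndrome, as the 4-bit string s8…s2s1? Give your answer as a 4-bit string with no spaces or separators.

1011

s1 (pos 1,3,5,7,9,11,13,15): 1⊕1⊕0⊕1⊕1⊕0⊕0⊕1 = 1
s2 (pos 2,3,6,7,10,11,14,15): 0⊕1⊕1⊕1⊕0⊕0⊕1⊕1 = 1
s4 (pos 4,5,6,7,12,13,14,15): 1⊕0⊕1⊕1⊕1⊕0⊕1⊕1 = 0
s8 (pos 8,9,10,11,12,13,14,15): 1⊕1⊕0⊕0⊕1⊕0⊕1⊕1 = 1
Syndrome s8…s1 = 1011 → error at position 11.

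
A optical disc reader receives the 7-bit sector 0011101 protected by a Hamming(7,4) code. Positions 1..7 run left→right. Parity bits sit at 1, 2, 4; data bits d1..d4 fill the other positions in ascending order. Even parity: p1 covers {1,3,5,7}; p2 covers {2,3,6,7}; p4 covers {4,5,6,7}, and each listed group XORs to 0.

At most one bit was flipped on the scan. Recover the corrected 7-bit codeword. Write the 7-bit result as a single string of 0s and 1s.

s1 (pos 1,3,5,7): 0⊕1⊕1⊕1 = 1
s2 (pos 2,3,6,7): 0⊕1⊕0⊕1 = 0
s4 (pos 4,5,6,7): 1⊕1⊕0⊕1 = 1
Syndrome s4…s1 = 101 → error at position 5.
Flip position 5: 0011101 → 0011001

0011001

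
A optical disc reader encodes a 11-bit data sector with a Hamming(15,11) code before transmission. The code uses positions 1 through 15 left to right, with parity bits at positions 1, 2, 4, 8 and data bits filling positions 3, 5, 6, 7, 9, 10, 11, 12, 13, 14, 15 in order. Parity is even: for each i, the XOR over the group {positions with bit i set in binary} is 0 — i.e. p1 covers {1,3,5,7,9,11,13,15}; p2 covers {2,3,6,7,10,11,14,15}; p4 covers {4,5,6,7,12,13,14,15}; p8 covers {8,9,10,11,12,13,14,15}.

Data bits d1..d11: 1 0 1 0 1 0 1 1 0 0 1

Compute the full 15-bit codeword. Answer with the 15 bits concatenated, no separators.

001101001011001

Place data at non-parity positions: p1 p2 1 p4 0 1 0 p8 1 0 1 1 0 0 1
p1 (pos 1,3,5,7,9,11,13,15): XOR of data positions = 1⊕0⊕0⊕1⊕1⊕0⊕1 = 0
p2 (pos 2,3,6,7,10,11,14,15): XOR of data positions = 1⊕1⊕0⊕0⊕1⊕0⊕1 = 0
p4 (pos 4,5,6,7,12,13,14,15): XOR of data positions = 0⊕1⊕0⊕1⊕0⊕0⊕1 = 1
p8 (pos 8,9,10,11,12,13,14,15): XOR of data positions = 1⊕0⊕1⊕1⊕0⊕0⊕1 = 0
Codeword: 001101001011001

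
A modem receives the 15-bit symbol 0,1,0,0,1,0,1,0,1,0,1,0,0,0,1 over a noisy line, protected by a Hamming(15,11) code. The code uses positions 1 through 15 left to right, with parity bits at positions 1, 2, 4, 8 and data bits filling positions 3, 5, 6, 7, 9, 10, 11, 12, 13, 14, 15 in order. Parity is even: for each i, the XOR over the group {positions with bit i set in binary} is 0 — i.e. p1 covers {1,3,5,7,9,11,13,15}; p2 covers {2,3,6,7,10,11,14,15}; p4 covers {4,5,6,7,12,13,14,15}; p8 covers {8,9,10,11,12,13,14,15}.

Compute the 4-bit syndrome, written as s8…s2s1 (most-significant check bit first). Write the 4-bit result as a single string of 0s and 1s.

s1 (pos 1,3,5,7,9,11,13,15): 0⊕0⊕1⊕1⊕1⊕1⊕0⊕1 = 1
s2 (pos 2,3,6,7,10,11,14,15): 1⊕0⊕0⊕1⊕0⊕1⊕0⊕1 = 0
s4 (pos 4,5,6,7,12,13,14,15): 0⊕1⊕0⊕1⊕0⊕0⊕0⊕1 = 1
s8 (pos 8,9,10,11,12,13,14,15): 0⊕1⊕0⊕1⊕0⊕0⊕0⊕1 = 1
Syndrome s8…s1 = 1101 → error at position 13.

1101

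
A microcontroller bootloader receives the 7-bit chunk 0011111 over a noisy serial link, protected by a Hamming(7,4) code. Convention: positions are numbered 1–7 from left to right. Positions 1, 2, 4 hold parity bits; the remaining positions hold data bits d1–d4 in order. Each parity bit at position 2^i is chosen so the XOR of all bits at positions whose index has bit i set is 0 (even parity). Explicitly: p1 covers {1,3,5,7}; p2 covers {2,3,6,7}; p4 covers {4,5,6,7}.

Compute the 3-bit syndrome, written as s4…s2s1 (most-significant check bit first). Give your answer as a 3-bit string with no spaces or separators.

011

s1 (pos 1,3,5,7): 0⊕1⊕1⊕1 = 1
s2 (pos 2,3,6,7): 0⊕1⊕1⊕1 = 1
s4 (pos 4,5,6,7): 1⊕1⊕1⊕1 = 0
Syndrome s4…s1 = 011 → error at position 3.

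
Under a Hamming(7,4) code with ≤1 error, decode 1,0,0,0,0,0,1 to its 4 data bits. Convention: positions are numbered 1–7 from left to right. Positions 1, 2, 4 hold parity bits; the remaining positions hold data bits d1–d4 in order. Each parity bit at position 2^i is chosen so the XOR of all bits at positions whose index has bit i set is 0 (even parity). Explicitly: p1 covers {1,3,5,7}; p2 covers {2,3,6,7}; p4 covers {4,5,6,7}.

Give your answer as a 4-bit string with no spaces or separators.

0011

s1 (pos 1,3,5,7): 1⊕0⊕0⊕1 = 0
s2 (pos 2,3,6,7): 0⊕0⊕0⊕1 = 1
s4 (pos 4,5,6,7): 0⊕0⊕0⊕1 = 1
Syndrome s4…s1 = 110 → error at position 6.
Flip position 6: 1000001 → 1000011
Read data bits from positions 3,5,6,7: 0011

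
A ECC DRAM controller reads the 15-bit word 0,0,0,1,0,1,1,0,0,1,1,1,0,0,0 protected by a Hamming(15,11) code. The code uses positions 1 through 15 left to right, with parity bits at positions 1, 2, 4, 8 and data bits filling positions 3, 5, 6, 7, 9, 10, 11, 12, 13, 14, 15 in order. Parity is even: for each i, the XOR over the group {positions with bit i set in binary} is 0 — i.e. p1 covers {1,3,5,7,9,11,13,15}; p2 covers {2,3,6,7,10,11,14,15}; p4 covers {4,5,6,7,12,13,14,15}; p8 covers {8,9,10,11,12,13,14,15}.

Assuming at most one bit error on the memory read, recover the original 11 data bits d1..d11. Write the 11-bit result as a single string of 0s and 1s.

s1 (pos 1,3,5,7,9,11,13,15): 0⊕0⊕0⊕1⊕0⊕1⊕0⊕0 = 0
s2 (pos 2,3,6,7,10,11,14,15): 0⊕0⊕1⊕1⊕1⊕1⊕0⊕0 = 0
s4 (pos 4,5,6,7,12,13,14,15): 1⊕0⊕1⊕1⊕1⊕0⊕0⊕0 = 0
s8 (pos 8,9,10,11,12,13,14,15): 0⊕0⊕1⊕1⊕1⊕0⊕0⊕0 = 1
Syndrome s8…s1 = 1000 → error at position 8.
Flip position 8: 000101100111000 → 000101110111000
Read data bits from positions 3,5,6,7,9,10,11,12,13,14,15: 00110111000

00110111000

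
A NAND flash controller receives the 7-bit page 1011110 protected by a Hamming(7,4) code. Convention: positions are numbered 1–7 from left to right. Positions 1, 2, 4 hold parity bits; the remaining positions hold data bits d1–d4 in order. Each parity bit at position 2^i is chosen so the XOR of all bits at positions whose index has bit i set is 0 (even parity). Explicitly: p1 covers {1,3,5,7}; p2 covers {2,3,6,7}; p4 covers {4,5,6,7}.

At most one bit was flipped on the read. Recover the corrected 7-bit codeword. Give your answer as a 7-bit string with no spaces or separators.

1011010

s1 (pos 1,3,5,7): 1⊕1⊕1⊕0 = 1
s2 (pos 2,3,6,7): 0⊕1⊕1⊕0 = 0
s4 (pos 4,5,6,7): 1⊕1⊕1⊕0 = 1
Syndrome s4…s1 = 101 → error at position 5.
Flip position 5: 1011110 → 1011010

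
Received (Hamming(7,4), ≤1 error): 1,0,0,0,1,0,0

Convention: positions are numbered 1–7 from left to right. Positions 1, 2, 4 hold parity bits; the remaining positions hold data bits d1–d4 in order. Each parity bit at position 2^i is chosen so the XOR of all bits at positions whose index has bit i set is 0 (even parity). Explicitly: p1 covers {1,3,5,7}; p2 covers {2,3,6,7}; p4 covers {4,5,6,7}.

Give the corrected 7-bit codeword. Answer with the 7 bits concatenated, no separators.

1001100

s1 (pos 1,3,5,7): 1⊕0⊕1⊕0 = 0
s2 (pos 2,3,6,7): 0⊕0⊕0⊕0 = 0
s4 (pos 4,5,6,7): 0⊕1⊕0⊕0 = 1
Syndrome s4…s1 = 100 → error at position 4.
Flip position 4: 1000100 → 1001100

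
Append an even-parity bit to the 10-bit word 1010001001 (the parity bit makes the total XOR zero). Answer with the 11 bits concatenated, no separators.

XOR of the 10 data bits: 1⊕0⊕1⊕0⊕0⊕0⊕1⊕0⊕0⊕1 = 0
Parity bit = 0 (so all 11 bits XOR to 0).

10100010010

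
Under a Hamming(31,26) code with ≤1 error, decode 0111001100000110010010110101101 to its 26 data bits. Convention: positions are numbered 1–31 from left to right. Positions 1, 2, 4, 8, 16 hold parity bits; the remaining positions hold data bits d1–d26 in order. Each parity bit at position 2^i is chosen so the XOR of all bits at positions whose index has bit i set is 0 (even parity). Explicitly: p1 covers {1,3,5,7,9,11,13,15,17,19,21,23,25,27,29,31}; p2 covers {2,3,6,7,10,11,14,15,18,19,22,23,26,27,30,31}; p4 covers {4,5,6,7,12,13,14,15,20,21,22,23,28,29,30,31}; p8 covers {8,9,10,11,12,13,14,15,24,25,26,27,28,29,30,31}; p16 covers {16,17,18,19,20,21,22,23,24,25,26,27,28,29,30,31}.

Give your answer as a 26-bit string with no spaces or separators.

s1 (pos 1,3,5,7,9,11,13,15,17,19,21,23,25,27,29,31): 0⊕1⊕0⊕1⊕0⊕0⊕0⊕1⊕0⊕0⊕1⊕1⊕0⊕0⊕1⊕1 = 1
s2 (pos 2,3,6,7,10,11,14,15,18,19,22,23,26,27,30,31): 1⊕1⊕0⊕1⊕0⊕0⊕1⊕1⊕1⊕0⊕0⊕1⊕1⊕0⊕0⊕1 = 1
s4 (pos 4,5,6,7,12,13,14,15,20,21,22,23,28,29,30,31): 1⊕0⊕0⊕1⊕0⊕0⊕1⊕1⊕0⊕1⊕0⊕1⊕1⊕1⊕0⊕1 = 1
s8 (pos 8,9,10,11,12,13,14,15,24,25,26,27,28,29,30,31): 1⊕0⊕0⊕0⊕0⊕0⊕1⊕1⊕1⊕0⊕1⊕0⊕1⊕1⊕0⊕1 = 0
s16 (pos 16,17,18,19,20,21,22,23,24,25,26,27,28,29,30,31): 0⊕0⊕1⊕0⊕0⊕1⊕0⊕1⊕1⊕0⊕1⊕0⊕1⊕1⊕0⊕1 = 0
Syndrome s16…s1 = 00111 → error at position 7.
Flip position 7: 0111001100000110010010110101101 → 0111000100000110010010110101101
Read data bits from positions 3,5,6,7,9,10,11,12,13,14,15,17,18,19,20,21,22,23,24,25,26,27,28,29,30,31: 10000000011010010110101101

10000000011010010110101101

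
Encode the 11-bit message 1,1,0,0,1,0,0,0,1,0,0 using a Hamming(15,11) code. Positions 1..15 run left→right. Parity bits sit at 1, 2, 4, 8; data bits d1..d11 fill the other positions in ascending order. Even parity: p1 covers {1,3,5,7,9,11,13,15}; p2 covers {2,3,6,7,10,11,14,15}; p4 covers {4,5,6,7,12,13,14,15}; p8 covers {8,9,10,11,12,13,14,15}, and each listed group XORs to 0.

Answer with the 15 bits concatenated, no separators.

Place data at non-parity positions: p1 p2 1 p4 1 0 0 p8 1 0 0 0 1 0 0
p1 (pos 1,3,5,7,9,11,13,15): XOR of data positions = 1⊕1⊕0⊕1⊕0⊕1⊕0 = 0
p2 (pos 2,3,6,7,10,11,14,15): XOR of data positions = 1⊕0⊕0⊕0⊕0⊕0⊕0 = 1
p4 (pos 4,5,6,7,12,13,14,15): XOR of data positions = 1⊕0⊕0⊕0⊕1⊕0⊕0 = 0
p8 (pos 8,9,10,11,12,13,14,15): XOR of data positions = 1⊕0⊕0⊕0⊕1⊕0⊕0 = 0
Codeword: 011010001000100

011010001000100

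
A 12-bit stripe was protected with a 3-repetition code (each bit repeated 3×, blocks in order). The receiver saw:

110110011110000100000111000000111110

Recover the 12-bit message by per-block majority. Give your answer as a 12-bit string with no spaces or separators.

111100010011

Block 1 (110): 2 ones → 1
Block 2 (110): 2 ones → 1
Block 3 (011): 2 ones → 1
Block 4 (110): 2 ones → 1
Block 5 (000): 0 ones → 0
Block 6 (100): 1 one → 0
Block 7 (000): 0 ones → 0
Block 8 (111): 3 ones → 1
Block 9 (000): 0 ones → 0
Block 10 (000): 0 ones → 0
Block 11 (111): 3 ones → 1
Block 12 (110): 2 ones → 1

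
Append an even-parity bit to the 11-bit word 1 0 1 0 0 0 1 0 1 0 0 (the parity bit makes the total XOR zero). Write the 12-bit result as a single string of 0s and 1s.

XOR of the 11 data bits: 1⊕0⊕1⊕0⊕0⊕0⊕1⊕0⊕1⊕0⊕0 = 0
Parity bit = 0 (so all 12 bits XOR to 0).

101000101000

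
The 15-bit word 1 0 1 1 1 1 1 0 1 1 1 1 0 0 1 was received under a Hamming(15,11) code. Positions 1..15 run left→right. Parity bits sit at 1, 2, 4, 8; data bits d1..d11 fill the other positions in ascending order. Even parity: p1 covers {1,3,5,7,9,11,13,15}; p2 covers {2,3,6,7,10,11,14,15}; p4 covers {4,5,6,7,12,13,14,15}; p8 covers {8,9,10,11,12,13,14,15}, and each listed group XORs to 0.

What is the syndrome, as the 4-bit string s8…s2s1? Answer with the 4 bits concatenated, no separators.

1001

s1 (pos 1,3,5,7,9,11,13,15): 1⊕1⊕1⊕1⊕1⊕1⊕0⊕1 = 1
s2 (pos 2,3,6,7,10,11,14,15): 0⊕1⊕1⊕1⊕1⊕1⊕0⊕1 = 0
s4 (pos 4,5,6,7,12,13,14,15): 1⊕1⊕1⊕1⊕1⊕0⊕0⊕1 = 0
s8 (pos 8,9,10,11,12,13,14,15): 0⊕1⊕1⊕1⊕1⊕0⊕0⊕1 = 1
Syndrome s8…s1 = 1001 → error at position 9.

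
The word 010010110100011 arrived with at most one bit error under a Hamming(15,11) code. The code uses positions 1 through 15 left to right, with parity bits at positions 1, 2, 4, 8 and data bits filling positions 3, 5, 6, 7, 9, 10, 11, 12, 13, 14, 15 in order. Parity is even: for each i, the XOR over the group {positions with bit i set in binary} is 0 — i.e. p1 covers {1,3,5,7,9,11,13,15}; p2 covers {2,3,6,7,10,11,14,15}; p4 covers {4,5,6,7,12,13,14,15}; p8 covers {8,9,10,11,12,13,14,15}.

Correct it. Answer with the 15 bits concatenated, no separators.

s1 (pos 1,3,5,7,9,11,13,15): 0⊕0⊕1⊕1⊕0⊕0⊕0⊕1 = 1
s2 (pos 2,3,6,7,10,11,14,15): 1⊕0⊕0⊕1⊕1⊕0⊕1⊕1 = 1
s4 (pos 4,5,6,7,12,13,14,15): 0⊕1⊕0⊕1⊕0⊕0⊕1⊕1 = 0
s8 (pos 8,9,10,11,12,13,14,15): 1⊕0⊕1⊕0⊕0⊕0⊕1⊕1 = 0
Syndrome s8…s1 = 0011 → error at position 3.
Flip position 3: 010010110100011 → 011010110100011

011010110100011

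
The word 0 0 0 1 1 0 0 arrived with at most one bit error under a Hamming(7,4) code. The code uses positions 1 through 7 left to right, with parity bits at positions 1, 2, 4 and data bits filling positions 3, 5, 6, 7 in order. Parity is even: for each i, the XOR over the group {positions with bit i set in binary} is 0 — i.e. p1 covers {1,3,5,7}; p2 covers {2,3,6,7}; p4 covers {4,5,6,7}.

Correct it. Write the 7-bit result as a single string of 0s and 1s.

s1 (pos 1,3,5,7): 0⊕0⊕1⊕0 = 1
s2 (pos 2,3,6,7): 0⊕0⊕0⊕0 = 0
s4 (pos 4,5,6,7): 1⊕1⊕0⊕0 = 0
Syndrome s4…s1 = 001 → error at position 1.
Flip position 1: 0001100 → 1001100

1001100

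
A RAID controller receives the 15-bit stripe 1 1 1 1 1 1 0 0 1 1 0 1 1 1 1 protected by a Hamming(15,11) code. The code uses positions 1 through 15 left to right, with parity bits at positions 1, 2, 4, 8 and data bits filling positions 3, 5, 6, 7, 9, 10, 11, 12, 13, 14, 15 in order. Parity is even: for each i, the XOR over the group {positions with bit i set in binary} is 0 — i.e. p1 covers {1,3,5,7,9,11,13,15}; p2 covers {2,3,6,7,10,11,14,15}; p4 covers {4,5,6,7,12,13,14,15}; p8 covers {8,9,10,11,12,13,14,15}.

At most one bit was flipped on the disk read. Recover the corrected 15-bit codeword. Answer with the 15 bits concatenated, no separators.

111011001101111

s1 (pos 1,3,5,7,9,11,13,15): 1⊕1⊕1⊕0⊕1⊕0⊕1⊕1 = 0
s2 (pos 2,3,6,7,10,11,14,15): 1⊕1⊕1⊕0⊕1⊕0⊕1⊕1 = 0
s4 (pos 4,5,6,7,12,13,14,15): 1⊕1⊕1⊕0⊕1⊕1⊕1⊕1 = 1
s8 (pos 8,9,10,11,12,13,14,15): 0⊕1⊕1⊕0⊕1⊕1⊕1⊕1 = 0
Syndrome s8…s1 = 0100 → error at position 4.
Flip position 4: 111111001101111 → 111011001101111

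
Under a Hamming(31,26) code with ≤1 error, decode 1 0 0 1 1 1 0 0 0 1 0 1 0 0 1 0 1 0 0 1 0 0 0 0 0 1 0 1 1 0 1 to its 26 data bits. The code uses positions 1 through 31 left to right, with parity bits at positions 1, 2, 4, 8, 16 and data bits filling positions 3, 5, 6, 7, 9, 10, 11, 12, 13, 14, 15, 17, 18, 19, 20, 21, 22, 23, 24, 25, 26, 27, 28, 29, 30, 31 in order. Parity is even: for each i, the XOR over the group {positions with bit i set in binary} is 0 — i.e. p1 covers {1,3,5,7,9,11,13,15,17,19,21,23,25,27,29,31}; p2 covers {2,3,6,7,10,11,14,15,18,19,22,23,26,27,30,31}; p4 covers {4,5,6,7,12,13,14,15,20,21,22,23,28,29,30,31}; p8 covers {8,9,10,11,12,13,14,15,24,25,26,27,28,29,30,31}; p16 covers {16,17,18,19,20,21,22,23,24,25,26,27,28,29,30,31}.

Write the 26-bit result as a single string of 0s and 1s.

01100101011100100000101101

s1 (pos 1,3,5,7,9,11,13,15,17,19,21,23,25,27,29,31): 1⊕0⊕1⊕0⊕0⊕0⊕0⊕1⊕1⊕0⊕0⊕0⊕0⊕0⊕1⊕1 = 0
s2 (pos 2,3,6,7,10,11,14,15,18,19,22,23,26,27,30,31): 0⊕0⊕1⊕0⊕1⊕0⊕0⊕1⊕0⊕0⊕0⊕0⊕1⊕0⊕0⊕1 = 1
s4 (pos 4,5,6,7,12,13,14,15,20,21,22,23,28,29,30,31): 1⊕1⊕1⊕0⊕1⊕0⊕0⊕1⊕1⊕0⊕0⊕0⊕1⊕1⊕0⊕1 = 1
s8 (pos 8,9,10,11,12,13,14,15,24,25,26,27,28,29,30,31): 0⊕0⊕1⊕0⊕1⊕0⊕0⊕1⊕0⊕0⊕1⊕0⊕1⊕1⊕0⊕1 = 1
s16 (pos 16,17,18,19,20,21,22,23,24,25,26,27,28,29,30,31): 0⊕1⊕0⊕0⊕1⊕0⊕0⊕0⊕0⊕0⊕1⊕0⊕1⊕1⊕0⊕1 = 0
Syndrome s16…s1 = 01110 → error at position 14.
Flip position 14: 1001110001010010100100000101101 → 1001110001010110100100000101101
Read data bits from positions 3,5,6,7,9,10,11,12,13,14,15,17,18,19,20,21,22,23,24,25,26,27,28,29,30,31: 01100101011100100000101101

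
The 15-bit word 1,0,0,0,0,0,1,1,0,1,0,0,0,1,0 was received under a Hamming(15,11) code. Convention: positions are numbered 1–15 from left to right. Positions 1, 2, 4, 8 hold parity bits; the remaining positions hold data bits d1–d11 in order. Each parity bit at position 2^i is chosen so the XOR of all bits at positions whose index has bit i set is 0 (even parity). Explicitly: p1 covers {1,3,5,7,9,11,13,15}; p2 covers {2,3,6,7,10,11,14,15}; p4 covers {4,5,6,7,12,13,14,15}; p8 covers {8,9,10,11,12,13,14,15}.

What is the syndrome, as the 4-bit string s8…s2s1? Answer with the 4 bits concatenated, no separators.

s1 (pos 1,3,5,7,9,11,13,15): 1⊕0⊕0⊕1⊕0⊕0⊕0⊕0 = 0
s2 (pos 2,3,6,7,10,11,14,15): 0⊕0⊕0⊕1⊕1⊕0⊕1⊕0 = 1
s4 (pos 4,5,6,7,12,13,14,15): 0⊕0⊕0⊕1⊕0⊕0⊕1⊕0 = 0
s8 (pos 8,9,10,11,12,13,14,15): 1⊕0⊕1⊕0⊕0⊕0⊕1⊕0 = 1
Syndrome s8…s1 = 1010 → error at position 10.

1010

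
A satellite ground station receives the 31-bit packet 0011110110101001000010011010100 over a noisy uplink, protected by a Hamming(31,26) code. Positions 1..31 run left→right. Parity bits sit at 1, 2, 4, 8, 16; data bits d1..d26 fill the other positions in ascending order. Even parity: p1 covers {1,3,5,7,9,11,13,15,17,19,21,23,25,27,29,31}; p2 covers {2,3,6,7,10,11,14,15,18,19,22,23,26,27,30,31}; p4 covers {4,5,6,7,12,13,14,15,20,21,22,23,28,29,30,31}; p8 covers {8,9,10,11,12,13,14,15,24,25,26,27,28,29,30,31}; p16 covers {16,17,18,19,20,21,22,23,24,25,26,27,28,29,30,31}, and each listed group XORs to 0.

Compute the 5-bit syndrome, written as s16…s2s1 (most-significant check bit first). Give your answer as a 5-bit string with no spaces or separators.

s1 (pos 1,3,5,7,9,11,13,15,17,19,21,23,25,27,29,31): 0⊕1⊕1⊕0⊕1⊕1⊕1⊕0⊕0⊕0⊕1⊕0⊕1⊕1⊕1⊕0 = 1
s2 (pos 2,3,6,7,10,11,14,15,18,19,22,23,26,27,30,31): 0⊕1⊕1⊕0⊕0⊕1⊕0⊕0⊕0⊕0⊕0⊕0⊕0⊕1⊕0⊕0 = 0
s4 (pos 4,5,6,7,12,13,14,15,20,21,22,23,28,29,30,31): 1⊕1⊕1⊕0⊕0⊕1⊕0⊕0⊕0⊕1⊕0⊕0⊕0⊕1⊕0⊕0 = 0
s8 (pos 8,9,10,11,12,13,14,15,24,25,26,27,28,29,30,31): 1⊕1⊕0⊕1⊕0⊕1⊕0⊕0⊕1⊕1⊕0⊕1⊕0⊕1⊕0⊕0 = 0
s16 (pos 16,17,18,19,20,21,22,23,24,25,26,27,28,29,30,31): 1⊕0⊕0⊕0⊕0⊕1⊕0⊕0⊕1⊕1⊕0⊕1⊕0⊕1⊕0⊕0 = 0
Syndrome s16…s1 = 00001 → error at position 1.

00001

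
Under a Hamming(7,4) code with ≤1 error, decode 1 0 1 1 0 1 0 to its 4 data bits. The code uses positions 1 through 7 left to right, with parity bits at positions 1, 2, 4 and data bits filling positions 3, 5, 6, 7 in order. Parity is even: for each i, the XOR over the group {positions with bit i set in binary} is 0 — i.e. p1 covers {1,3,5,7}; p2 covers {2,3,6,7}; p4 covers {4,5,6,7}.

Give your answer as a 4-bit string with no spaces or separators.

s1 (pos 1,3,5,7): 1⊕1⊕0⊕0 = 0
s2 (pos 2,3,6,7): 0⊕1⊕1⊕0 = 0
s4 (pos 4,5,6,7): 1⊕0⊕1⊕0 = 0
Syndrome s4…s1 = 000 → no error.
Read data bits from positions 3,5,6,7: 1010

1010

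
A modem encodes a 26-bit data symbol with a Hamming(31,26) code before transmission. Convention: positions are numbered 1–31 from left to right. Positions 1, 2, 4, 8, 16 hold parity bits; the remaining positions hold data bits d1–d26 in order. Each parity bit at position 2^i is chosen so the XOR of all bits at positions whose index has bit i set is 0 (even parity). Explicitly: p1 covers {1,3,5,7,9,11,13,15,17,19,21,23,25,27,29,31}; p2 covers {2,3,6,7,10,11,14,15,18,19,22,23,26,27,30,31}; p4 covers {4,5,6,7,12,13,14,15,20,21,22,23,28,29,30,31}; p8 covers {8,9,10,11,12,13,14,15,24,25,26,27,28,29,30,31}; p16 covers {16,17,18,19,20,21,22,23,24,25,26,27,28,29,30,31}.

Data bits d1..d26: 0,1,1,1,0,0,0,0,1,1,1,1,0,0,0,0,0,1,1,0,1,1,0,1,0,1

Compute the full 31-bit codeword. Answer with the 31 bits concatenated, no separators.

1001111000001111100000110110101

Place data at non-parity positions: p1 p2 0 p4 1 1 1 p8 0 0 0 0 1 1 1 p16 1 0 0 0 0 0 1 1 0 1 1 0 1 0 1
p1 (pos 1,3,5,7,9,11,13,15,17,19,21,23,25,27,29,31): XOR of data positions = 0⊕1⊕1⊕0⊕0⊕1⊕1⊕1⊕0⊕0⊕1⊕0⊕1⊕1⊕1 = 1
p2 (pos 2,3,6,7,10,11,14,15,18,19,22,23,26,27,30,31): XOR of data positions = 0⊕1⊕1⊕0⊕0⊕1⊕1⊕0⊕0⊕0⊕1⊕1⊕1⊕0⊕1 = 0
p4 (pos 4,5,6,7,12,13,14,15,20,21,22,23,28,29,30,31): XOR of data positions = 1⊕1⊕1⊕0⊕1⊕1⊕1⊕0⊕0⊕0⊕1⊕0⊕1⊕0⊕1 = 1
p8 (pos 8,9,10,11,12,13,14,15,24,25,26,27,28,29,30,31): XOR of data positions = 0⊕0⊕0⊕0⊕1⊕1⊕1⊕1⊕0⊕1⊕1⊕0⊕1⊕0⊕1 = 0
p16 (pos 16,17,18,19,20,21,22,23,24,25,26,27,28,29,30,31): XOR of data positions = 1⊕0⊕0⊕0⊕0⊕0⊕1⊕1⊕0⊕1⊕1⊕0⊕1⊕0⊕1 = 1
Codeword: 1001111000001111100000110110101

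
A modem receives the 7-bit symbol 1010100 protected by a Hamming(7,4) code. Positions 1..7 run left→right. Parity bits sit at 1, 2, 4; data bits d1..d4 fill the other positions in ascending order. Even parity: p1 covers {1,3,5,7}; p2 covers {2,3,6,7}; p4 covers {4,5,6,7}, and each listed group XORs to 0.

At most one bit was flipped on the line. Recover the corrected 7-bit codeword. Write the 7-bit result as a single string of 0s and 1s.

1010101

s1 (pos 1,3,5,7): 1⊕1⊕1⊕0 = 1
s2 (pos 2,3,6,7): 0⊕1⊕0⊕0 = 1
s4 (pos 4,5,6,7): 0⊕1⊕0⊕0 = 1
Syndrome s4…s1 = 111 → error at position 7.
Flip position 7: 1010100 → 1010101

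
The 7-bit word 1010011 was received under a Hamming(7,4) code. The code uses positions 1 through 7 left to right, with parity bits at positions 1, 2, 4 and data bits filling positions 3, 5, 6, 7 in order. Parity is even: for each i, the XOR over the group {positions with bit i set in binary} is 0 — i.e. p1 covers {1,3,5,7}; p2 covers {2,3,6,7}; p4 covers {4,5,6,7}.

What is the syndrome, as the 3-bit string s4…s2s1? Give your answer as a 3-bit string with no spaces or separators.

s1 (pos 1,3,5,7): 1⊕1⊕0⊕1 = 1
s2 (pos 2,3,6,7): 0⊕1⊕1⊕1 = 1
s4 (pos 4,5,6,7): 0⊕0⊕1⊕1 = 0
Syndrome s4…s1 = 011 → error at position 3.

011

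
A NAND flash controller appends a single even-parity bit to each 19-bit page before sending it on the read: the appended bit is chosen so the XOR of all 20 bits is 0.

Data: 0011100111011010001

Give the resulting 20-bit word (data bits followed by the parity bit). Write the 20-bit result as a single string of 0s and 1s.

XOR of the 19 data bits: 0⊕0⊕1⊕1⊕1⊕0⊕0⊕1⊕1⊕1⊕0⊕1⊕1⊕0⊕1⊕0⊕0⊕0⊕1 = 0
Parity bit = 0 (so all 20 bits XOR to 0).

00111001110110100010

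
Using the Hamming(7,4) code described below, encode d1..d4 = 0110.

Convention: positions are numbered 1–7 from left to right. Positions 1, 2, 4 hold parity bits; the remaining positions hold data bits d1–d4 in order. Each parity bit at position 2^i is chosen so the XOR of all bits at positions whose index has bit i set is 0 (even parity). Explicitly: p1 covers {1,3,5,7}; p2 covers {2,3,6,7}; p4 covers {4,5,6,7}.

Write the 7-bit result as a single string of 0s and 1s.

Place data at non-parity positions: p1 p2 0 p4 1 1 0
p1 (pos 1,3,5,7): XOR of data positions = 0⊕1⊕0 = 1
p2 (pos 2,3,6,7): XOR of data positions = 0⊕1⊕0 = 1
p4 (pos 4,5,6,7): XOR of data positions = 1⊕1⊕0 = 0
Codeword: 1100110

1100110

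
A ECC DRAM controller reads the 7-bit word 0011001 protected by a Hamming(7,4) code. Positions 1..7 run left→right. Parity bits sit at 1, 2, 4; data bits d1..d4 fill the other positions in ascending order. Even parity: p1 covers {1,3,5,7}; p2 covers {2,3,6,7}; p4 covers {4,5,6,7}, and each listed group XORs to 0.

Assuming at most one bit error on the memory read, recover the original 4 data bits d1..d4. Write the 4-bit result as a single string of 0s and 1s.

1001

s1 (pos 1,3,5,7): 0⊕1⊕0⊕1 = 0
s2 (pos 2,3,6,7): 0⊕1⊕0⊕1 = 0
s4 (pos 4,5,6,7): 1⊕0⊕0⊕1 = 0
Syndrome s4…s1 = 000 → no error.
Read data bits from positions 3,5,6,7: 1001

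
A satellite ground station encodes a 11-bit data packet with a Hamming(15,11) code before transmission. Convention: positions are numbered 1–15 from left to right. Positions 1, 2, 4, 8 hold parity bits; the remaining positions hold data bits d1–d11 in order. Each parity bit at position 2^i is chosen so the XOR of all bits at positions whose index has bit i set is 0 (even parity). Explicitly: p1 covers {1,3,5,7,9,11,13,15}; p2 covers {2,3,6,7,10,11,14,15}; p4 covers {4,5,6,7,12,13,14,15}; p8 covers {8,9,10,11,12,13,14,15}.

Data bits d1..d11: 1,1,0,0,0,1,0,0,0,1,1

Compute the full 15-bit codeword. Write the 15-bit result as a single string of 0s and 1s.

101110010100011

Place data at non-parity positions: p1 p2 1 p4 1 0 0 p8 0 1 0 0 0 1 1
p1 (pos 1,3,5,7,9,11,13,15): XOR of data positions = 1⊕1⊕0⊕0⊕0⊕0⊕1 = 1
p2 (pos 2,3,6,7,10,11,14,15): XOR of data positions = 1⊕0⊕0⊕1⊕0⊕1⊕1 = 0
p4 (pos 4,5,6,7,12,13,14,15): XOR of data positions = 1⊕0⊕0⊕0⊕0⊕1⊕1 = 1
p8 (pos 8,9,10,11,12,13,14,15): XOR of data positions = 0⊕1⊕0⊕0⊕0⊕1⊕1 = 1
Codeword: 101110010100011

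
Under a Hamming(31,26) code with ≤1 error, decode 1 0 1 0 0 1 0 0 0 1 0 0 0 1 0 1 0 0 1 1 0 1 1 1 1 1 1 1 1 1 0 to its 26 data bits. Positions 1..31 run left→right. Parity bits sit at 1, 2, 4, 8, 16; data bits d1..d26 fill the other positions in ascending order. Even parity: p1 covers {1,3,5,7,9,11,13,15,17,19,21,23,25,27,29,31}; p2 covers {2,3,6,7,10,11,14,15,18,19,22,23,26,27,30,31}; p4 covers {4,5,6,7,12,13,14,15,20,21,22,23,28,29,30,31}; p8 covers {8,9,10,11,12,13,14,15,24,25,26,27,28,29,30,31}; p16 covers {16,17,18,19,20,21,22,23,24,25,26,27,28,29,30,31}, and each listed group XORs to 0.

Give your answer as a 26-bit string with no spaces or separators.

s1 (pos 1,3,5,7,9,11,13,15,17,19,21,23,25,27,29,31): 1⊕1⊕0⊕0⊕0⊕0⊕0⊕0⊕0⊕1⊕0⊕1⊕1⊕1⊕1⊕0 = 1
s2 (pos 2,3,6,7,10,11,14,15,18,19,22,23,26,27,30,31): 0⊕1⊕1⊕0⊕1⊕0⊕1⊕0⊕0⊕1⊕1⊕1⊕1⊕1⊕1⊕0 = 0
s4 (pos 4,5,6,7,12,13,14,15,20,21,22,23,28,29,30,31): 0⊕0⊕1⊕0⊕0⊕0⊕1⊕0⊕1⊕0⊕1⊕1⊕1⊕1⊕1⊕0 = 0
s8 (pos 8,9,10,11,12,13,14,15,24,25,26,27,28,29,30,31): 0⊕0⊕1⊕0⊕0⊕0⊕1⊕0⊕1⊕1⊕1⊕1⊕1⊕1⊕1⊕0 = 1
s16 (pos 16,17,18,19,20,21,22,23,24,25,26,27,28,29,30,31): 1⊕0⊕0⊕1⊕1⊕0⊕1⊕1⊕1⊕1⊕1⊕1⊕1⊕1⊕1⊕0 = 0
Syndrome s16…s1 = 01001 → error at position 9.
Flip position 9: 1010010001000101001101111111110 → 1010010011000101001101111111110
Read data bits from positions 3,5,6,7,9,10,11,12,13,14,15,17,18,19,20,21,22,23,24,25,26,27,28,29,30,31: 10101100010001101111111110

10101100010001101111111110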